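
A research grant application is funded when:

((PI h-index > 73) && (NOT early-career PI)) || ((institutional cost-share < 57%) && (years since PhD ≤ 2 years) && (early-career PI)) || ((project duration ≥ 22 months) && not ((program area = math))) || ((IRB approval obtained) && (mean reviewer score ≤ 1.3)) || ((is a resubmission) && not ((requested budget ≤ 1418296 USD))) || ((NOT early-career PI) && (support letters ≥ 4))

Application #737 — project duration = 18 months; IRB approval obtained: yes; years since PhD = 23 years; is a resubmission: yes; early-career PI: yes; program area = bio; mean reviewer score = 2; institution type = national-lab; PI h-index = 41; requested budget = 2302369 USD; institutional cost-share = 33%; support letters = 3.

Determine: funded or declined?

Atomic conditions:
  PI h-index > 73: 41 > 73 is false
  NOT early-career PI: yes → false
  institutional cost-share < 57%: 33 < 57 is true
  years since PhD ≤ 2 years: 23 ≤ 2 is false
  early-career PI: yes → true
  project duration ≥ 22 months: 18 ≥ 22 is false
  program area = math: bio == math is false
  IRB approval obtained: yes → true
  mean reviewer score ≤ 1.3: 2 ≤ 1.3 is false
  is a resubmission: yes → true
  requested budget ≤ 1418296 USD: 2302369 ≤ 1418296 is false
  support letters ≥ 4: 3 ≥ 4 is false
Combine:
[1] false AND false = false
[2] true AND false AND true = false
[3.2] NOT false = true
[3] false AND true = false
[4] true AND false = false
[5.2] NOT false = true
[5] true AND true = true
[6] false AND false = false
[root] false OR false OR false OR false OR true OR false = true
Overall: true → funded

Funded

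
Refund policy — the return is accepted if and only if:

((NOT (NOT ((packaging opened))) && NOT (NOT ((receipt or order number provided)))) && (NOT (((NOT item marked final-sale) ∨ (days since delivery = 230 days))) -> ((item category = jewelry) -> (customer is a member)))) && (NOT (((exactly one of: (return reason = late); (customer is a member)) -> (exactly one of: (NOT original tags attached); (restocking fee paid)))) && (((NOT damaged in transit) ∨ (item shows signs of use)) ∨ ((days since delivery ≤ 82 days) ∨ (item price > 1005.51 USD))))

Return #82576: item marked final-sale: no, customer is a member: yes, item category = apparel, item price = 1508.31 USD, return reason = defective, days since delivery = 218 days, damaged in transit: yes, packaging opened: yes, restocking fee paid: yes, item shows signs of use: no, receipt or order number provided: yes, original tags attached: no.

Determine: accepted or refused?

Atomic conditions:
  packaging opened: yes → true
  receipt or order number provided: yes → true
  NOT item marked final-sale: no → true
  days since delivery = 230 days: 218 == 230 is false
  item category = jewelry: apparel == jewelry is false
  customer is a member: yes → true
  return reason = late: defective == late is false
  NOT original tags attached: no → true
  restocking fee paid: yes → true
  NOT damaged in transit: yes → false
  item shows signs of use: no → false
  days since delivery ≤ 82 days: 218 ≤ 82 is false
  item price > 1005.51 USD: 1508.31 > 1005.51 is true
Combine:
[1.1.1.1] NOT true = false
[1.1.1] NOT false = true
[1.1.2.1] NOT true = false
[1.1.2] NOT false = true
[1.1] true AND true = true
[1.2.1.1] true OR false = true
[1.2.1] NOT true = false
[1.2.2] false → true (antecedent false ⇒ implication holds) = true
[1.2] false → true (antecedent false ⇒ implication holds) = true
[1] true AND true = true
[2.1.1.1] exactly-one(false, true) = true
[2.1.1.2] exactly-one(true, true) = false
[2.1.1] true → false = false
[2.1] NOT false = true
[2.2.1] false OR false = false
[2.2.2] false OR true = true
[2.2] false OR true = true
[2] true AND true = true
[root] true AND true = true
Overall: true → accepted

Accepted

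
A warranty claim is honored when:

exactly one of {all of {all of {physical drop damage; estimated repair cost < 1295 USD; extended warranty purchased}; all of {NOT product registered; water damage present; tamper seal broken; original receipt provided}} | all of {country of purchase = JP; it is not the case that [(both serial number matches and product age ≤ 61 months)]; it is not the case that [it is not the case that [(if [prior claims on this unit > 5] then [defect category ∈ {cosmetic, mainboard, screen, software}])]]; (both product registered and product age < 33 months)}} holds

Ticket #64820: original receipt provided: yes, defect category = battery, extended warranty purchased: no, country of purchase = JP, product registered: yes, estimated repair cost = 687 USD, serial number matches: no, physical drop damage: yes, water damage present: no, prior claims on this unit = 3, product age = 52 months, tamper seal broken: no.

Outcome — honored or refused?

Atomic conditions:
  physical drop damage: yes → true
  estimated repair cost < 1295 USD: 687 < 1295 is true
  extended warranty purchased: no → false
  NOT product registered: yes → false
  water damage present: no → false
  tamper seal broken: no → false
  original receipt provided: yes → true
  country of purchase = JP: JP == JP is true
  serial number matches: no → false
  product age ≤ 61 months: 52 ≤ 61 is true
  prior claims on this unit > 5: 3 > 5 is false
  defect category ∈ {cosmetic, mainboard, screen, software}: battery is not in the set → false
  product registered: yes → true
  product age < 33 months: 52 < 33 is false
Combine:
[1.1] true AND true AND false = false
[1.2] false AND false AND false AND true = false
[1] false AND false = false
[2.2.1] false AND true = false
[2.2] NOT false = true
[2.3.1.1] false → false (antecedent false ⇒ implication holds) = true
[2.3.1] NOT true = false
[2.3] NOT false = true
[2.4] true AND false = false
[2] true AND true AND true AND false = false
[root] exactly-one(false, false) = false
Overall: false → refused

Refused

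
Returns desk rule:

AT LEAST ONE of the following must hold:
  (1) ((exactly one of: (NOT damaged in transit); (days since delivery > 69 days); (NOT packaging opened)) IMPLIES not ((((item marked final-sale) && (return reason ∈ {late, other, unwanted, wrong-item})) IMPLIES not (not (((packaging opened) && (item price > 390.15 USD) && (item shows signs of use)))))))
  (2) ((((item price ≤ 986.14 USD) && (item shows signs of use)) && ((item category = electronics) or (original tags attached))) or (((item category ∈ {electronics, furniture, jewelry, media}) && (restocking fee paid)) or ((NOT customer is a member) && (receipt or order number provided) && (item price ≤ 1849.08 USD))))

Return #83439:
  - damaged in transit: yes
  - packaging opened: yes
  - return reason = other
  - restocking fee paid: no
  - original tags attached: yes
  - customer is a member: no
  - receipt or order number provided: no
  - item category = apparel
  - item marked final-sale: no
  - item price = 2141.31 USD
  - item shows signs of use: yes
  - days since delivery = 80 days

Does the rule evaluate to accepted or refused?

Atomic conditions:
  NOT damaged in transit: yes → false
  days since delivery > 69 days: 80 > 69 is true
  NOT packaging opened: yes → false
  item marked final-sale: no → false
  return reason ∈ {late, other, unwanted, wrong-item}: other is in the set → true
  packaging opened: yes → true
  item price > 390.15 USD: 2141.31 > 390.15 is true
  item shows signs of use: yes → true
  item price ≤ 986.14 USD: 2141.31 ≤ 986.14 is false
  item category = electronics: apparel == electronics is false
  original tags attached: yes → true
  item category ∈ {electronics, furniture, jewelry, media}: apparel is not in the set → false
  restocking fee paid: no → false
  NOT customer is a member: no → true
  receipt or order number provided: no → false
  item price ≤ 1849.08 USD: 2141.31 ≤ 1849.08 is false
Combine:
[1.1] exactly-one(false, true, false) = true
[1.2.1.1] false AND true = false
[1.2.1.2.1.1] true AND true AND true = true
[1.2.1.2.1] NOT true = false
[1.2.1.2] NOT false = true
[1.2.1] false → true (antecedent false ⇒ implication holds) = true
[1.2] NOT true = false
[1] true → false = false
[2.1.1] false AND true = false
[2.1.2] false OR true = true
[2.1] false AND true = false
[2.2.1] false AND false = false
[2.2.2] true AND false AND false = false
[2.2] false OR false = false
[2] false OR false = false
[root] false OR false = false
Overall: false → refused

Refused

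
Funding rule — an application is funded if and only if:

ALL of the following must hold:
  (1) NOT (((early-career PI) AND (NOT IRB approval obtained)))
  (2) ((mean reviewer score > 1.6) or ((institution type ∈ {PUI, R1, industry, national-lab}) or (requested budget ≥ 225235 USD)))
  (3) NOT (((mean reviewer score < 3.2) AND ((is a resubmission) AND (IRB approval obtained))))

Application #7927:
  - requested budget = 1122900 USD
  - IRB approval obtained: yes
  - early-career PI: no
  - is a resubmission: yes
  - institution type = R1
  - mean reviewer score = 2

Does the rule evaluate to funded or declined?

Declined

Atomic conditions:
  early-career PI: no → false
  NOT IRB approval obtained: yes → false
  mean reviewer score > 1.6: 2 > 1.6 is true
  institution type ∈ {PUI, R1, industry, national-lab}: R1 is in the set → true
  requested budget ≥ 225235 USD: 1122900 ≥ 225235 is true
  mean reviewer score < 3.2: 2 < 3.2 is true
  is a resubmission: yes → true
  IRB approval obtained: yes → true
Combine:
[1.1] false AND false = false
[1] NOT false = true
[2.2] true OR true = true
[2] true OR true = true
[3.1.2] true AND true = true
[3.1] true AND true = true
[3] NOT true = false
[root] true AND true AND false = false
Overall: false → declined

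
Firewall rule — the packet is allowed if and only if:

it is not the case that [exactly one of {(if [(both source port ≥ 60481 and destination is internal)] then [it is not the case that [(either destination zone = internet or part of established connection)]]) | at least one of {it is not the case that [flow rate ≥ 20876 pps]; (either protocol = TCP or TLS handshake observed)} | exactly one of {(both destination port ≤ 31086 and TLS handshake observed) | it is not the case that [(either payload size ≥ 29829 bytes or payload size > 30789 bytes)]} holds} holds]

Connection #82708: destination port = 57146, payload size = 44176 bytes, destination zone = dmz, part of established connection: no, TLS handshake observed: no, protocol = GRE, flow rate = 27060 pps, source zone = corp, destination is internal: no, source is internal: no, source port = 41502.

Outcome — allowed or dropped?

Atomic conditions:
  source port ≥ 60481: 41502 ≥ 60481 is false
  destination is internal: no → false
  destination zone = internet: dmz == internet is false
  part of established connection: no → false
  flow rate ≥ 20876 pps: 27060 ≥ 20876 is true
  protocol = TCP: GRE == TCP is false
  TLS handshake observed: no → false
  destination port ≤ 31086: 57146 ≤ 31086 is false
  payload size ≥ 29829 bytes: 44176 ≥ 29829 is true
  payload size > 30789 bytes: 44176 > 30789 is true
Combine:
[1.1.1] false AND false = false
[1.1.2.1] false OR false = false
[1.1.2] NOT false = true
[1.1] false → true (antecedent false ⇒ implication holds) = true
[1.2.1] NOT true = false
[1.2.2] false OR false = false
[1.2] false OR false = false
[1.3.1] false AND false = false
[1.3.2.1] true OR true = true
[1.3.2] NOT true = false
[1.3] exactly-one(false, false) = false
[1] exactly-one(true, false, false) = true
[root] NOT true = false
Overall: false → dropped

Dropped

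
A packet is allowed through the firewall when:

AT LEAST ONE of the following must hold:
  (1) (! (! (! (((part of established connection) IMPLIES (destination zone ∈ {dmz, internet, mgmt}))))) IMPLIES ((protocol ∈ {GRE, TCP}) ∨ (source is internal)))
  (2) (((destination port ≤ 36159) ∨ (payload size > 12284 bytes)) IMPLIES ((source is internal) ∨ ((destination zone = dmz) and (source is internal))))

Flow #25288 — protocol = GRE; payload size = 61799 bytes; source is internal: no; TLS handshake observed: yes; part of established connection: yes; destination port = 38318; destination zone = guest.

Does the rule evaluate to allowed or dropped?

Atomic conditions:
  part of established connection: yes → true
  destination zone ∈ {dmz, internet, mgmt}: guest is not in the set → false
  protocol ∈ {GRE, TCP}: GRE is in the set → true
  source is internal: no → false
  destination port ≤ 36159: 38318 ≤ 36159 is false
  payload size > 12284 bytes: 61799 > 12284 is true
  destination zone = dmz: guest == dmz is false
Combine:
[1.1.1.1.1] true → false = false
[1.1.1.1] NOT false = true
[1.1.1] NOT true = false
[1.1] NOT false = true
[1.2] true OR false = true
[1] true → true = true
[2.1] false OR true = true
[2.2.2] false AND false = false
[2.2] false OR false = false
[2] true → false = false
[root] true OR false = true
Overall: true → allowed

Allowed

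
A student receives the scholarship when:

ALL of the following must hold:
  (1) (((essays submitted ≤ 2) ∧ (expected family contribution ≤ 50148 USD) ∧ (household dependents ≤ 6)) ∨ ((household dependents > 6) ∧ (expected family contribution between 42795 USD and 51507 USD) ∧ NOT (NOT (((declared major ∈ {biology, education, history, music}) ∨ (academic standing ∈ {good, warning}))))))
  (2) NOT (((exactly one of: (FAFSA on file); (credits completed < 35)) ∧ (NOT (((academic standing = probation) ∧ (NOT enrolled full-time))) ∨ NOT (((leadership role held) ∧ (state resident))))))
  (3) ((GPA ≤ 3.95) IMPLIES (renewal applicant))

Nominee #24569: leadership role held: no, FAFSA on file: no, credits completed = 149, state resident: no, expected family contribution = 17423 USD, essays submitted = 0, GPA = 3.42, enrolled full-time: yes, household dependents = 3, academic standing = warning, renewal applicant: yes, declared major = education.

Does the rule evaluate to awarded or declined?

Awarded

Atomic conditions:
  essays submitted ≤ 2: 0 ≤ 2 is true
  expected family contribution ≤ 50148 USD: 17423 ≤ 50148 is true
  household dependents ≤ 6: 3 ≤ 6 is true
  household dependents > 6: 3 > 6 is false
  expected family contribution between 42795 USD and 51507 USD: 17423 in [42795, 51507] is false
  declared major ∈ {biology, education, history, music}: education is in the set → true
  academic standing ∈ {good, warning}: warning is in the set → true
  FAFSA on file: no → false
  credits completed < 35: 149 < 35 is false
  academic standing = probation: warning == probation is false
  NOT enrolled full-time: yes → false
  leadership role held: no → false
  state resident: no → false
  GPA ≤ 3.95: 3.42 ≤ 3.95 is true
  renewal applicant: yes → true
Combine:
[1.1] true AND true AND true = true
[1.2.3.1.1] true OR true = true
[1.2.3.1] NOT true = false
[1.2.3] NOT false = true
[1.2] false AND false AND true = false
[1] true OR false = true
[2.1.1] exactly-one(false, false) = false
[2.1.2.1.1] false AND false = false
[2.1.2.1] NOT false = true
[2.1.2.2.1] false AND false = false
[2.1.2.2] NOT false = true
[2.1.2] true OR true = true
[2.1] false AND true = false
[2] NOT false = true
[3] true → true = true
[root] true AND true AND true = true
Overall: true → awarded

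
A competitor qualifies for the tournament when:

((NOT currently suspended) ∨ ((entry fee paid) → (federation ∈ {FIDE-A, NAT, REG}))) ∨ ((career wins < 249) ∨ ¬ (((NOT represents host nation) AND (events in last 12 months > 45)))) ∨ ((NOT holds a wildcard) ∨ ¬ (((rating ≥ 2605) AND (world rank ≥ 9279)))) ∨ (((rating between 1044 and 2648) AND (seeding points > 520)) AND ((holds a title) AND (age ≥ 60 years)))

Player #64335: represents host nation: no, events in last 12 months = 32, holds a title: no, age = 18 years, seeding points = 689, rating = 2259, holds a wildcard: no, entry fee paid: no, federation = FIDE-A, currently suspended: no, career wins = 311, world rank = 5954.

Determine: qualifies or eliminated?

Qualifies

Atomic conditions:
  NOT currently suspended: no → true
  entry fee paid: no → false
  federation ∈ {FIDE-A, NAT, REG}: FIDE-A is in the set → true
  career wins < 249: 311 < 249 is false
  NOT represents host nation: no → true
  events in last 12 months > 45: 32 > 45 is false
  NOT holds a wildcard: no → true
  rating ≥ 2605: 2259 ≥ 2605 is false
  world rank ≥ 9279: 5954 ≥ 9279 is false
  rating between 1044 and 2648: 2259 in [1044, 2648] is true
  seeding points > 520: 689 > 520 is true
  holds a title: no → false
  age ≥ 60 years: 18 ≥ 60 is false
Combine:
[1.2] false → true (antecedent false ⇒ implication holds) = true
[1] true OR true = true
[2.2.1] true AND false = false
[2.2] NOT false = true
[2] false OR true = true
[3.2.1] false AND false = false
[3.2] NOT false = true
[3] true OR true = true
[4.1] true AND true = true
[4.2] false AND false = false
[4] true AND false = false
[root] true OR true OR true OR false = true
Overall: true → qualifies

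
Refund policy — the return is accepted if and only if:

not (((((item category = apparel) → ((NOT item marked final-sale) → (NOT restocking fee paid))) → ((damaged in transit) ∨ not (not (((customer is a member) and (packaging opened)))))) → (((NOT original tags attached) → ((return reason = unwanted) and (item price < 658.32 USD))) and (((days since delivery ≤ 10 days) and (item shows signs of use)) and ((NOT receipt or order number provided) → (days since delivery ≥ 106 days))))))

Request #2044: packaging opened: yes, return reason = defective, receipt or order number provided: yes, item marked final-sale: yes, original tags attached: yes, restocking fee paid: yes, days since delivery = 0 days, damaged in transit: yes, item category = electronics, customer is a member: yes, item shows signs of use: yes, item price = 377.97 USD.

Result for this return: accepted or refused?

Atomic conditions:
  item category = apparel: electronics == apparel is false
  NOT item marked final-sale: yes → false
  NOT restocking fee paid: yes → false
  damaged in transit: yes → true
  customer is a member: yes → true
  packaging opened: yes → true
  NOT original tags attached: yes → false
  return reason = unwanted: defective == unwanted is false
  item price < 658.32 USD: 377.97 < 658.32 is true
  days since delivery ≤ 10 days: 0 ≤ 10 is true
  item shows signs of use: yes → true
  NOT receipt or order number provided: yes → false
  days since delivery ≥ 106 days: 0 ≥ 106 is false
Combine:
[1.1.1.2] false → false (antecedent false ⇒ implication holds) = true
[1.1.1] false → true (antecedent false ⇒ implication holds) = true
[1.1.2.2.1.1] true AND true = true
[1.1.2.2.1] NOT true = false
[1.1.2.2] NOT false = true
[1.1.2] true OR true = true
[1.1] true → true = true
[1.2.1.2] false AND true = false
[1.2.1] false → false (antecedent false ⇒ implication holds) = true
[1.2.2.1] true AND true = true
[1.2.2.2] false → false (antecedent false ⇒ implication holds) = true
[1.2.2] true AND true = true
[1.2] true AND true = true
[1] true → true = true
[root] NOT true = false
Overall: false → refused

Refused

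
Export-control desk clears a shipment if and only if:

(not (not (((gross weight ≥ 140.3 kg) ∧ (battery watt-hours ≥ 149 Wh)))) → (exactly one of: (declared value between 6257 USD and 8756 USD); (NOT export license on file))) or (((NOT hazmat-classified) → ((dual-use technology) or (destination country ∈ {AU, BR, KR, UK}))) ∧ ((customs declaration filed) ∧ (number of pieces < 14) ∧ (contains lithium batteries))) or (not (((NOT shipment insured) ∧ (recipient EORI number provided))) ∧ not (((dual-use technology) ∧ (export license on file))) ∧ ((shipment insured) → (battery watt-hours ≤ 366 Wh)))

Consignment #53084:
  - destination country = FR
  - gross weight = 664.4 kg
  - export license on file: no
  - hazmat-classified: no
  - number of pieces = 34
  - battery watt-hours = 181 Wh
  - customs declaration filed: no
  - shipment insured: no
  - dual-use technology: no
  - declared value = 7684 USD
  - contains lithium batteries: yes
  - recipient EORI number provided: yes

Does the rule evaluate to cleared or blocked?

Atomic conditions:
  gross weight ≥ 140.3 kg: 664.4 ≥ 140.3 is true
  battery watt-hours ≥ 149 Wh: 181 ≥ 149 is true
  declared value between 6257 USD and 8756 USD: 7684 in [6257, 8756] is true
  NOT export license on file: no → true
  NOT hazmat-classified: no → true
  dual-use technology: no → false
  destination country ∈ {AU, BR, KR, UK}: FR is not in the set → false
  customs declaration filed: no → false
  number of pieces < 14: 34 < 14 is false
  contains lithium batteries: yes → true
  NOT shipment insured: no → true
  recipient EORI number provided: yes → true
  export license on file: no → false
  shipment insured: no → false
  battery watt-hours ≤ 366 Wh: 181 ≤ 366 is true
Combine:
[1.1.1.1] true AND true = true
[1.1.1] NOT true = false
[1.1] NOT false = true
[1.2] exactly-one(true, true) = false
[1] true → false = false
[2.1.2] false OR false = false
[2.1] true → false = false
[2.2] false AND false AND true = false
[2] false AND false = false
[3.1.1] true AND true = true
[3.1] NOT true = false
[3.2.1] false AND false = false
[3.2] NOT false = true
[3.3] false → true (antecedent false ⇒ implication holds) = true
[3] false AND true AND true = false
[root] false OR false OR false = false
Overall: false → blocked

Blocked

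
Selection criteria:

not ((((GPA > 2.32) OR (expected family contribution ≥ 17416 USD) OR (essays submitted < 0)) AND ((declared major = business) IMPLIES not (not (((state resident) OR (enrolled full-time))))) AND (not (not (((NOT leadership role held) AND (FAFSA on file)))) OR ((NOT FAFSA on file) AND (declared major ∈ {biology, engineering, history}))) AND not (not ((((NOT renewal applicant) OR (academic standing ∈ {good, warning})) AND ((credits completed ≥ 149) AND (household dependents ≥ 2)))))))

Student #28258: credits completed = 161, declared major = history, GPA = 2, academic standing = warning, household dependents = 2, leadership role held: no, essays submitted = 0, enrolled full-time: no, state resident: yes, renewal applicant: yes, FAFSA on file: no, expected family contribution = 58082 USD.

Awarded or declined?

Atomic conditions:
  GPA > 2.32: 2 > 2.32 is false
  expected family contribution ≥ 17416 USD: 58082 ≥ 17416 is true
  essays submitted < 0: 0 < 0 is false
  declared major = business: history == business is false
  state resident: yes → true
  enrolled full-time: no → false
  NOT leadership role held: no → true
  FAFSA on file: no → false
  NOT FAFSA on file: no → true
  declared major ∈ {biology, engineering, history}: history is in the set → true
  NOT renewal applicant: yes → false
  academic standing ∈ {good, warning}: warning is in the set → true
  credits completed ≥ 149: 161 ≥ 149 is true
  household dependents ≥ 2: 2 ≥ 2 is true
Combine:
[1.1] false OR true OR false = true
[1.2.2.1.1] true OR false = true
[1.2.2.1] NOT true = false
[1.2.2] NOT false = true
[1.2] false → true (antecedent false ⇒ implication holds) = true
[1.3.1.1.1] true AND false = false
[1.3.1.1] NOT false = true
[1.3.1] NOT true = false
[1.3.2] true AND true = true
[1.3] false OR true = true
[1.4.1.1.1] false OR true = true
[1.4.1.1.2] true AND true = true
[1.4.1.1] true AND true = true
[1.4.1] NOT true = false
[1.4] NOT false = true
[1] true AND true AND true AND true = true
[root] NOT true = false
Overall: false → declined

Declined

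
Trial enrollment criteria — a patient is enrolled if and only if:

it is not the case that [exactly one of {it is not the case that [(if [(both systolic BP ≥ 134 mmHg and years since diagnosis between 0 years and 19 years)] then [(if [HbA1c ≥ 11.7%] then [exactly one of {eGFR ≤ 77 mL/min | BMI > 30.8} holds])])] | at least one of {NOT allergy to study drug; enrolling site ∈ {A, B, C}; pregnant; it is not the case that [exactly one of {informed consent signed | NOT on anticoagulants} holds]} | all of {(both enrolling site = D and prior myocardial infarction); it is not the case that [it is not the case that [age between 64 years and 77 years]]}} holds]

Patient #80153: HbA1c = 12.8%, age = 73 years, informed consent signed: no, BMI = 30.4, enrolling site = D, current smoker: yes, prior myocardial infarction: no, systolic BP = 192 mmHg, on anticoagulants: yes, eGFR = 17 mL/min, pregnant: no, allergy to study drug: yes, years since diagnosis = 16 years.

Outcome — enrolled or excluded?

Excluded

Atomic conditions:
  systolic BP ≥ 134 mmHg: 192 ≥ 134 is true
  years since diagnosis between 0 years and 19 years: 16 in [0, 19] is true
  HbA1c ≥ 11.7%: 12.8 ≥ 11.7 is true
  eGFR ≤ 77 mL/min: 17 ≤ 77 is true
  BMI > 30.8: 30.4 > 30.8 is false
  NOT allergy to study drug: yes → false
  enrolling site ∈ {A, B, C}: D is not in the set → false
  pregnant: no → false
  informed consent signed: no → false
  NOT on anticoagulants: yes → false
  enrolling site = D: D == D is true
  prior myocardial infarction: no → false
  age between 64 years and 77 years: 73 in [64, 77] is true
Combine:
[1.1.1.1] true AND true = true
[1.1.1.2.2] exactly-one(true, false) = true
[1.1.1.2] true → true = true
[1.1.1] true → true = true
[1.1] NOT true = false
[1.2.4.1] exactly-one(false, false) = false
[1.2.4] NOT false = true
[1.2] false OR false OR false OR true = true
[1.3.1] true AND false = false
[1.3.2.1] NOT true = false
[1.3.2] NOT false = true
[1.3] false AND true = false
[1] exactly-one(false, true, false) = true
[root] NOT true = false
Overall: false → excluded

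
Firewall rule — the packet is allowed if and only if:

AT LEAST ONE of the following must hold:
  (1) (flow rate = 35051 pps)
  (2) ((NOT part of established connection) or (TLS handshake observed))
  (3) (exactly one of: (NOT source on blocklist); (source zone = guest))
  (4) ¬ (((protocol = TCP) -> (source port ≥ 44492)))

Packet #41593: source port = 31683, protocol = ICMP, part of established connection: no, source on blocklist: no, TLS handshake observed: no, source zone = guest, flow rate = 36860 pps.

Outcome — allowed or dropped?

Allowed

Atomic conditions:
  flow rate = 35051 pps: 36860 == 35051 is false
  NOT part of established connection: no → true
  TLS handshake observed: no → false
  NOT source on blocklist: no → true
  source zone = guest: guest == guest is true
  protocol = TCP: ICMP == TCP is false
  source port ≥ 44492: 31683 ≥ 44492 is false
Combine:
[2] true OR false = true
[3] exactly-one(true, true) = false
[4.1] false → false (antecedent false ⇒ implication holds) = true
[4] NOT true = false
[root] false OR true OR false OR false = true
Overall: true → allowed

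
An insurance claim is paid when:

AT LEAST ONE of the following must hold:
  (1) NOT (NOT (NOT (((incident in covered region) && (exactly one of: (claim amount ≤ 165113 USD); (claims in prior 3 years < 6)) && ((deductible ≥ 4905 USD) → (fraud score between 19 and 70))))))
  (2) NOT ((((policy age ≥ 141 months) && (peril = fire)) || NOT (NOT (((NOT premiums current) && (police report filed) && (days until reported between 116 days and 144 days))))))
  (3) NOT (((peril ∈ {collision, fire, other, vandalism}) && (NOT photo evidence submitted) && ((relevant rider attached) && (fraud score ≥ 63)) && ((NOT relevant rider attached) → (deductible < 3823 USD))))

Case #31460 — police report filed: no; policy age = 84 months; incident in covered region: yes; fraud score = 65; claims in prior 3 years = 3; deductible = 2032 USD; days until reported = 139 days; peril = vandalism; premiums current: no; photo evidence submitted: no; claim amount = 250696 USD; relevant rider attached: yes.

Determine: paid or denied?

Atomic conditions:
  incident in covered region: yes → true
  claim amount ≤ 165113 USD: 250696 ≤ 165113 is false
  claims in prior 3 years < 6: 3 < 6 is true
  deductible ≥ 4905 USD: 2032 ≥ 4905 is false
  fraud score between 19 and 70: 65 in [19, 70] is true
  policy age ≥ 141 months: 84 ≥ 141 is false
  peril = fire: vandalism == fire is false
  NOT premiums current: no → true
  police report filed: no → false
  days until reported between 116 days and 144 days: 139 in [116, 144] is true
  peril ∈ {collision, fire, other, vandalism}: vandalism is in the set → true
  NOT photo evidence submitted: no → true
  relevant rider attached: yes → true
  fraud score ≥ 63: 65 ≥ 63 is true
  NOT relevant rider attached: yes → false
  deductible < 3823 USD: 2032 < 3823 is true
Combine:
[1.1.1.1.2] exactly-one(false, true) = true
[1.1.1.1.3] false → true (antecedent false ⇒ implication holds) = true
[1.1.1.1] true AND true AND true = true
[1.1.1] NOT true = false
[1.1] NOT false = true
[1] NOT true = false
[2.1.1] false AND false = false
[2.1.2.1.1] true AND false AND true = false
[2.1.2.1] NOT false = true
[2.1.2] NOT true = false
[2.1] false OR false = false
[2] NOT false = true
[3.1.3] true AND true = true
[3.1.4] false → true (antecedent false ⇒ implication holds) = true
[3.1] true AND true AND true AND true = true
[3] NOT true = false
[root] false OR true OR false = true
Overall: true → paid

Paid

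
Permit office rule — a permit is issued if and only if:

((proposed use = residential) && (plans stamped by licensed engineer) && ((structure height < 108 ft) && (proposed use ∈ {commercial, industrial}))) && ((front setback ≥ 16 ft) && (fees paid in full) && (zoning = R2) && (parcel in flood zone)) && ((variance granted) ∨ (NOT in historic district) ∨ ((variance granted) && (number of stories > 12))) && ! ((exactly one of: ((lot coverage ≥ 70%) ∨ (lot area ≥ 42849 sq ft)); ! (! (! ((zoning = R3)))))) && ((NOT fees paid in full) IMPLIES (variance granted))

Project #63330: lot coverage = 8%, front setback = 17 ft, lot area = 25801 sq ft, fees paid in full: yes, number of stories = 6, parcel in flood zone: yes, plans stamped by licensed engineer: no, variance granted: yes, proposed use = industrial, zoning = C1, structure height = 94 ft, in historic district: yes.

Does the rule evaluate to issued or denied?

Denied

Atomic conditions:
  proposed use = residential: industrial == residential is false
  plans stamped by licensed engineer: no → false
  structure height < 108 ft: 94 < 108 is true
  proposed use ∈ {commercial, industrial}: industrial is in the set → true
  front setback ≥ 16 ft: 17 ≥ 16 is true
  fees paid in full: yes → true
  zoning = R2: C1 == R2 is false
  parcel in flood zone: yes → true
  variance granted: yes → true
  NOT in historic district: yes → false
  number of stories > 12: 6 > 12 is false
  lot coverage ≥ 70%: 8 ≥ 70 is false
  lot area ≥ 42849 sq ft: 25801 ≥ 42849 is false
  zoning = R3: C1 == R3 is false
  NOT fees paid in full: yes → false
Combine:
[1.3] true AND true = true
[1] false AND false AND true = false
[2] true AND true AND false AND true = false
[3.3] true AND false = false
[3] true OR false OR false = true
[4.1.1] false OR false = false
[4.1.2.1.1] NOT false = true
[4.1.2.1] NOT true = false
[4.1.2] NOT false = true
[4.1] exactly-one(false, true) = true
[4] NOT true = false
[5] false → true (antecedent false ⇒ implication holds) = true
[root] false AND false AND true AND false AND true = false
Overall: false → denied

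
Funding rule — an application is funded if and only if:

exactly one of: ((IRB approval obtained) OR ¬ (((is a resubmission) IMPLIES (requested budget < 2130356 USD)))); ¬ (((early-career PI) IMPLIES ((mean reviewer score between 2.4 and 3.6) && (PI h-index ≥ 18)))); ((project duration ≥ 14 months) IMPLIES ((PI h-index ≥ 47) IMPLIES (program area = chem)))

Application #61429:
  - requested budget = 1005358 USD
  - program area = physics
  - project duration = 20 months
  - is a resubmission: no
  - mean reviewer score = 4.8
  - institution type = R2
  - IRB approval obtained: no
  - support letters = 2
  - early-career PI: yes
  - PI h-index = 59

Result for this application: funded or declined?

Funded

Atomic conditions:
  IRB approval obtained: no → false
  is a resubmission: no → false
  requested budget < 2130356 USD: 1005358 < 2130356 is true
  early-career PI: yes → true
  mean reviewer score between 2.4 and 3.6: 4.8 in [2.4, 3.6] is false
  PI h-index ≥ 18: 59 ≥ 18 is true
  project duration ≥ 14 months: 20 ≥ 14 is true
  PI h-index ≥ 47: 59 ≥ 47 is true
  program area = chem: physics == chem is false
Combine:
[1.2.1] false → true (antecedent false ⇒ implication holds) = true
[1.2] NOT true = false
[1] false OR false = false
[2.1.2] false AND true = false
[2.1] true → false = false
[2] NOT false = true
[3.2] true → false = false
[3] true → false = false
[root] exactly-one(false, true, false) = true
Overall: true → funded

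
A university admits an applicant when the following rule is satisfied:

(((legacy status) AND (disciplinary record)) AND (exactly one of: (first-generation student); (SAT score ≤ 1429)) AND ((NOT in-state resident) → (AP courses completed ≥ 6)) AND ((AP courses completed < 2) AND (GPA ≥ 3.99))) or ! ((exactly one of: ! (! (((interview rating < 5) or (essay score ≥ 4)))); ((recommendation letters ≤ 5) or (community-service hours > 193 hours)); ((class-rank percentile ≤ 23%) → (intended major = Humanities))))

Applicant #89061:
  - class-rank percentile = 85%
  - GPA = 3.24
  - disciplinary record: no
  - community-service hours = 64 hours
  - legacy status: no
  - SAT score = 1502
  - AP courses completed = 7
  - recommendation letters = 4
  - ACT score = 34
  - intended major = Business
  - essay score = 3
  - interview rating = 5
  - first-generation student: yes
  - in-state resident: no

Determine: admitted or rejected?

Atomic conditions:
  legacy status: no → false
  disciplinary record: no → false
  first-generation student: yes → true
  SAT score ≤ 1429: 1502 ≤ 1429 is false
  NOT in-state resident: no → true
  AP courses completed ≥ 6: 7 ≥ 6 is true
  AP courses completed < 2: 7 < 2 is false
  GPA ≥ 3.99: 3.24 ≥ 3.99 is false
  interview rating < 5: 5 < 5 is false
  essay score ≥ 4: 3 ≥ 4 is false
  recommendation letters ≤ 5: 4 ≤ 5 is true
  community-service hours > 193 hours: 64 > 193 is false
  class-rank percentile ≤ 23%: 85 ≤ 23 is false
  intended major = Humanities: Business == Humanities is false
Combine:
[1.1] false AND false = false
[1.2] exactly-one(true, false) = true
[1.3] true → true = true
[1.4] false AND false = false
[1] false AND true AND true AND false = false
[2.1.1.1.1] false OR false = false
[2.1.1.1] NOT false = true
[2.1.1] NOT true = false
[2.1.2] true OR false = true
[2.1.3] false → false (antecedent false ⇒ implication holds) = true
[2.1] exactly-one(false, true, true) = false
[2] NOT false = true
[root] false OR true = true
Overall: true → admitted

Admitted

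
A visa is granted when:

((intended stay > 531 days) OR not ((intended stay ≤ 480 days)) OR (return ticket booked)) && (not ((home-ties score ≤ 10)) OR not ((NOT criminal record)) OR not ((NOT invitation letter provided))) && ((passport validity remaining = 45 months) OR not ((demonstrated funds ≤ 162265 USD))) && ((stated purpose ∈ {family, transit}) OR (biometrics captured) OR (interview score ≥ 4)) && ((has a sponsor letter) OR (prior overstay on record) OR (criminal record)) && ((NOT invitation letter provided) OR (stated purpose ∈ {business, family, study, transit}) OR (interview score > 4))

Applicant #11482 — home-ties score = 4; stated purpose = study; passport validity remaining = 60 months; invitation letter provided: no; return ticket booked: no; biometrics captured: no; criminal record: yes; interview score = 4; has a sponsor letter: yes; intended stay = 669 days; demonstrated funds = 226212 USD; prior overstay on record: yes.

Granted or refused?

Atomic conditions:
  intended stay > 531 days: 669 > 531 is true
  intended stay ≤ 480 days: 669 ≤ 480 is false
  return ticket booked: no → false
  home-ties score ≤ 10: 4 ≤ 10 is true
  NOT criminal record: yes → false
  NOT invitation letter provided: no → true
  passport validity remaining = 45 months: 60 == 45 is false
  demonstrated funds ≤ 162265 USD: 226212 ≤ 162265 is false
  stated purpose ∈ {family, transit}: study is not in the set → false
  biometrics captured: no → false
  interview score ≥ 4: 4 ≥ 4 is true
  has a sponsor letter: yes → true
  prior overstay on record: yes → true
  criminal record: yes → true
  stated purpose ∈ {business, family, study, transit}: study is in the set → true
  interview score > 4: 4 > 4 is false
Combine:
[1.2] NOT false = true
[1] true OR true OR false = true
[2.1] NOT true = false
[2.2] NOT false = true
[2.3] NOT true = false
[2] false OR true OR false = true
[3.2] NOT false = true
[3] false OR true = true
[4] false OR false OR true = true
[5] true OR true OR true = true
[6] true OR true OR false = true
[root] true AND true AND true AND true AND true AND true = true
Overall: true → granted

Granted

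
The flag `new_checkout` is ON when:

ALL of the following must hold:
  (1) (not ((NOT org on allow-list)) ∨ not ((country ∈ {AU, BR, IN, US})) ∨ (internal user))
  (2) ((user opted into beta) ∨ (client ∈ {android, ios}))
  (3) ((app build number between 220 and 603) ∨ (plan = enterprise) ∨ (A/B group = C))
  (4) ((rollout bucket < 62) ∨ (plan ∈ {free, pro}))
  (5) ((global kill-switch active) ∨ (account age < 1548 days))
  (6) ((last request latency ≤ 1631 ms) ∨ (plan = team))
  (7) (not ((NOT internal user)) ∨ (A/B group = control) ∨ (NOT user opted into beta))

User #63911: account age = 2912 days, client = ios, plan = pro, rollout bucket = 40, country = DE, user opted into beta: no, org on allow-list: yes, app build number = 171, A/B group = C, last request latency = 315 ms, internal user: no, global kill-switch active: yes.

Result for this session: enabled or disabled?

Atomic conditions:
  NOT org on allow-list: yes → false
  country ∈ {AU, BR, IN, US}: DE is not in the set → false
  internal user: no → false
  user opted into beta: no → false
  client ∈ {android, ios}: ios is in the set → true
  app build number between 220 and 603: 171 in [220, 603] is false
  plan = enterprise: pro == enterprise is false
  A/B group = C: C == C is true
  rollout bucket < 62: 40 < 62 is true
  plan ∈ {free, pro}: pro is in the set → true
  global kill-switch active: yes → true
  account age < 1548 days: 2912 < 1548 is false
  last request latency ≤ 1631 ms: 315 ≤ 1631 is true
  plan = team: pro == team is false
  NOT internal user: no → true
  A/B group = control: C == control is false
  NOT user opted into beta: no → true
Combine:
[1.1] NOT false = true
[1.2] NOT false = true
[1] true OR true OR false = true
[2] false OR true = true
[3] false OR false OR true = true
[4] true OR true = true
[5] true OR false = true
[6] true OR false = true
[7.1] NOT true = false
[7] false OR false OR true = true
[root] true AND true AND true AND true AND true AND true AND true = true
Overall: true → enabled

Enabled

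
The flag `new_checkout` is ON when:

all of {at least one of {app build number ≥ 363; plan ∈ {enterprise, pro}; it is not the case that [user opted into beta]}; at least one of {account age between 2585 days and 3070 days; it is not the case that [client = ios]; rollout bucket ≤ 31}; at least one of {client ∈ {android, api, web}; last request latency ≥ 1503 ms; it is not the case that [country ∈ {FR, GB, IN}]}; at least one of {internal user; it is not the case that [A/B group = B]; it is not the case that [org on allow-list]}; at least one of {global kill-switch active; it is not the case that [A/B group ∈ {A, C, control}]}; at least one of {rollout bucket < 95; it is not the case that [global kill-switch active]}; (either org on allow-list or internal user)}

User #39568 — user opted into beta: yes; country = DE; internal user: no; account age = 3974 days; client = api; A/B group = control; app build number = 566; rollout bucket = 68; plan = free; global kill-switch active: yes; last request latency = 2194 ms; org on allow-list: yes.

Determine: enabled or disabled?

Enabled

Atomic conditions:
  app build number ≥ 363: 566 ≥ 363 is true
  plan ∈ {enterprise, pro}: free is not in the set → false
  user opted into beta: yes → true
  account age between 2585 days and 3070 days: 3974 in [2585, 3070] is false
  client = ios: api == ios is false
  rollout bucket ≤ 31: 68 ≤ 31 is false
  client ∈ {android, api, web}: api is in the set → true
  last request latency ≥ 1503 ms: 2194 ≥ 1503 is true
  country ∈ {FR, GB, IN}: DE is not in the set → false
  internal user: no → false
  A/B group = B: control == B is false
  org on allow-list: yes → true
  global kill-switch active: yes → true
  A/B group ∈ {A, C, control}: control is in the set → true
  rollout bucket < 95: 68 < 95 is true
Combine:
[1.3] NOT true = false
[1] true OR false OR false = true
[2.2] NOT false = true
[2] false OR true OR false = true
[3.3] NOT false = true
[3] true OR true OR true = true
[4.2] NOT false = true
[4.3] NOT true = false
[4] false OR true OR false = true
[5.2] NOT true = false
[5] true OR false = true
[6.2] NOT true = false
[6] true OR false = true
[7] true OR false = true
[root] true AND true AND true AND true AND true AND true AND true = true
Overall: true → enabled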